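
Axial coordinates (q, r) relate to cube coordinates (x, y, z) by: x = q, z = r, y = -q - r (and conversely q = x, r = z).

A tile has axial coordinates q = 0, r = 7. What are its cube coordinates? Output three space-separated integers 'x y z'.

x = q = 0
z = r = 7
y = -x - z = -(0) - (7) = -7

Answer: 0 -7 7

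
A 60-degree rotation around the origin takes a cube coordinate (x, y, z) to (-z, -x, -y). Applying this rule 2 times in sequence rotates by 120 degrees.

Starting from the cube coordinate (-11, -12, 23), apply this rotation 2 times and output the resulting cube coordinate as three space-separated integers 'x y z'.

Start: (-11, -12, 23)
Step 1: (-11, -12, 23) -> (-(23), -(-11), -(-12)) = (-23, 11, 12)
Step 2: (-23, 11, 12) -> (-(12), -(-23), -(11)) = (-12, 23, -11)

Answer: -12 23 -11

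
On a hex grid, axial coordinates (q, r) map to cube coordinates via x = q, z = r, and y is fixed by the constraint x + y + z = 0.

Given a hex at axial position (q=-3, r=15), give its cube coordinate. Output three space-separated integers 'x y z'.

x = q = -3
z = r = 15
y = -x - z = -(-3) - (15) = -12

Answer: -3 -12 15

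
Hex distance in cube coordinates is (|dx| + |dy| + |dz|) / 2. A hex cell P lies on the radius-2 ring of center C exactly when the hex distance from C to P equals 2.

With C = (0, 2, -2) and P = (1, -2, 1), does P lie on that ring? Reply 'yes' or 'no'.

Answer: no

Derivation:
|px - cx| = |1 - 0| = 1
|py - cy| = |-2 - 2| = 4
|pz - cz| = |1 - (-2)| = 3
distance = (1+4+3)/2 = 8/2 = 4
radius = 2; distance != radius -> no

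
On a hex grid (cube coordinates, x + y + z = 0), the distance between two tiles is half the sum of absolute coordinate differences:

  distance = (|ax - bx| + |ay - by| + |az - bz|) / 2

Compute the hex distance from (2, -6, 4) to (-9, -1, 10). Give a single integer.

|ax - bx| = |2 - (-9)| = 11
|ay - by| = |-6 - (-1)| = 5
|az - bz| = |4 - 10| = 6
distance = (11 + 5 + 6) / 2 = 22 / 2 = 11

Answer: 11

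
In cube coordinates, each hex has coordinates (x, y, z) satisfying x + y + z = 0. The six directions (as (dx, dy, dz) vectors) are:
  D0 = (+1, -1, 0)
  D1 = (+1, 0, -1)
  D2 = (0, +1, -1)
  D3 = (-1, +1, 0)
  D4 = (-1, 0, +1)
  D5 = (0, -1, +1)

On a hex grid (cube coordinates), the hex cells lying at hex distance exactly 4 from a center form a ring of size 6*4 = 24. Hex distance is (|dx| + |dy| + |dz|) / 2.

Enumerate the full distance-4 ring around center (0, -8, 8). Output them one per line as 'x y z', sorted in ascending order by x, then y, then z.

Walk ring at distance 4 from (0, -8, 8):
Start at center + D4*4 = (-4, -8, 12)
  hex 0: (-4, -8, 12)
  hex 1: (-3, -9, 12)
  hex 2: (-2, -10, 12)
  hex 3: (-1, -11, 12)
  hex 4: (0, -12, 12)
  hex 5: (1, -12, 11)
  hex 6: (2, -12, 10)
  hex 7: (3, -12, 9)
  hex 8: (4, -12, 8)
  hex 9: (4, -11, 7)
  hex 10: (4, -10, 6)
  hex 11: (4, -9, 5)
  hex 12: (4, -8, 4)
  hex 13: (3, -7, 4)
  hex 14: (2, -6, 4)
  hex 15: (1, -5, 4)
  hex 16: (0, -4, 4)
  hex 17: (-1, -4, 5)
  hex 18: (-2, -4, 6)
  hex 19: (-3, -4, 7)
  hex 20: (-4, -4, 8)
  hex 21: (-4, -5, 9)
  hex 22: (-4, -6, 10)
  hex 23: (-4, -7, 11)
Sorted: 24 hexes.

Answer: -4 -8 12
-4 -7 11
-4 -6 10
-4 -5 9
-4 -4 8
-3 -9 12
-3 -4 7
-2 -10 12
-2 -4 6
-1 -11 12
-1 -4 5
0 -12 12
0 -4 4
1 -12 11
1 -5 4
2 -12 10
2 -6 4
3 -12 9
3 -7 4
4 -12 8
4 -11 7
4 -10 6
4 -9 5
4 -8 4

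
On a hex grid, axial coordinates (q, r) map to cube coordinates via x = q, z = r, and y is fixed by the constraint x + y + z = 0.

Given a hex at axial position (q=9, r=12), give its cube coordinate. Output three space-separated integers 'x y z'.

Answer: 9 -21 12

Derivation:
x = q = 9
z = r = 12
y = -x - z = -(9) - (12) = -21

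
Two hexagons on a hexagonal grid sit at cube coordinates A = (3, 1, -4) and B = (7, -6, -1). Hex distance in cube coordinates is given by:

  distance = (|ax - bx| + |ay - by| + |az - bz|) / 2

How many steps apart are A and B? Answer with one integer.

Answer: 7

Derivation:
|ax - bx| = |3 - 7| = 4
|ay - by| = |1 - (-6)| = 7
|az - bz| = |-4 - (-1)| = 3
distance = (4 + 7 + 3) / 2 = 14 / 2 = 7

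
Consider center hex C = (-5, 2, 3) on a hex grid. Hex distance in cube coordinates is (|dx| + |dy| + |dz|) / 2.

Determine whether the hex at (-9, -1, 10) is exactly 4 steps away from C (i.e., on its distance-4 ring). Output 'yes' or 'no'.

|px - cx| = |-9 - (-5)| = 4
|py - cy| = |-1 - 2| = 3
|pz - cz| = |10 - 3| = 7
distance = (4+3+7)/2 = 14/2 = 7
radius = 4; distance != radius -> no

Answer: no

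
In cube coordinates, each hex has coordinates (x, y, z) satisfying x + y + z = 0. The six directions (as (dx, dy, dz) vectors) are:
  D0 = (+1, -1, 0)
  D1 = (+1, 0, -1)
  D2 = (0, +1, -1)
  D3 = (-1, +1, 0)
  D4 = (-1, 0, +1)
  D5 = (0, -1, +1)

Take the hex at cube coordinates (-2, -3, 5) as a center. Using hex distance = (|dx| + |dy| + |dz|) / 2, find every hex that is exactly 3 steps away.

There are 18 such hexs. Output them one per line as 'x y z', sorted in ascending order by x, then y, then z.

Answer: -5 -3 8
-5 -2 7
-5 -1 6
-5 0 5
-4 -4 8
-4 0 4
-3 -5 8
-3 0 3
-2 -6 8
-2 0 2
-1 -6 7
-1 -1 2
0 -6 6
0 -2 2
1 -6 5
1 -5 4
1 -4 3
1 -3 2

Derivation:
Walk ring at distance 3 from (-2, -3, 5):
Start at center + D4*3 = (-5, -3, 8)
  hex 0: (-5, -3, 8)
  hex 1: (-4, -4, 8)
  hex 2: (-3, -5, 8)
  hex 3: (-2, -6, 8)
  hex 4: (-1, -6, 7)
  hex 5: (0, -6, 6)
  hex 6: (1, -6, 5)
  hex 7: (1, -5, 4)
  hex 8: (1, -4, 3)
  hex 9: (1, -3, 2)
  hex 10: (0, -2, 2)
  hex 11: (-1, -1, 2)
  hex 12: (-2, 0, 2)
  hex 13: (-3, 0, 3)
  hex 14: (-4, 0, 4)
  hex 15: (-5, 0, 5)
  hex 16: (-5, -1, 6)
  hex 17: (-5, -2, 7)
Sorted: 18 hexes.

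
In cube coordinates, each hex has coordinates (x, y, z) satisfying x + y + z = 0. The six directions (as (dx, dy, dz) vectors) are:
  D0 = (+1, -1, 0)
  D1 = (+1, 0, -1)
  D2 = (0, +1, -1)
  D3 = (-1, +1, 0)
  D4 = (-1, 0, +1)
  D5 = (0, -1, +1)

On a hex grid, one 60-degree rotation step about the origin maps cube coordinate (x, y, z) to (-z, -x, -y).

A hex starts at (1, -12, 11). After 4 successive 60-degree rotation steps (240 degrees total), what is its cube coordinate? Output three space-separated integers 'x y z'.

Start: (1, -12, 11)
Step 1: (1, -12, 11) -> (-(11), -(1), -(-12)) = (-11, -1, 12)
Step 2: (-11, -1, 12) -> (-(12), -(-11), -(-1)) = (-12, 11, 1)
Step 3: (-12, 11, 1) -> (-(1), -(-12), -(11)) = (-1, 12, -11)
Step 4: (-1, 12, -11) -> (-(-11), -(-1), -(12)) = (11, 1, -12)

Answer: 11 1 -12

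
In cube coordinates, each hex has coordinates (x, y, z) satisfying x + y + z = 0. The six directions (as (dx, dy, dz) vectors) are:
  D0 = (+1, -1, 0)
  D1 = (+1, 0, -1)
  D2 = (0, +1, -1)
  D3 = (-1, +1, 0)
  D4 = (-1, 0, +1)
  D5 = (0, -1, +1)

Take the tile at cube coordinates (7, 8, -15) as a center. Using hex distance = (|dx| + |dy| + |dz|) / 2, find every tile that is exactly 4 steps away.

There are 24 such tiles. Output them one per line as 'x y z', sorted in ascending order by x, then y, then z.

Answer: 3 8 -11
3 9 -12
3 10 -13
3 11 -14
3 12 -15
4 7 -11
4 12 -16
5 6 -11
5 12 -17
6 5 -11
6 12 -18
7 4 -11
7 12 -19
8 4 -12
8 11 -19
9 4 -13
9 10 -19
10 4 -14
10 9 -19
11 4 -15
11 5 -16
11 6 -17
11 7 -18
11 8 -19

Derivation:
Walk ring at distance 4 from (7, 8, -15):
Start at center + D4*4 = (3, 8, -11)
  hex 0: (3, 8, -11)
  hex 1: (4, 7, -11)
  hex 2: (5, 6, -11)
  hex 3: (6, 5, -11)
  hex 4: (7, 4, -11)
  hex 5: (8, 4, -12)
  hex 6: (9, 4, -13)
  hex 7: (10, 4, -14)
  hex 8: (11, 4, -15)
  hex 9: (11, 5, -16)
  hex 10: (11, 6, -17)
  hex 11: (11, 7, -18)
  hex 12: (11, 8, -19)
  hex 13: (10, 9, -19)
  hex 14: (9, 10, -19)
  hex 15: (8, 11, -19)
  hex 16: (7, 12, -19)
  hex 17: (6, 12, -18)
  hex 18: (5, 12, -17)
  hex 19: (4, 12, -16)
  hex 20: (3, 12, -15)
  hex 21: (3, 11, -14)
  hex 22: (3, 10, -13)
  hex 23: (3, 9, -12)
Sorted: 24 hexes.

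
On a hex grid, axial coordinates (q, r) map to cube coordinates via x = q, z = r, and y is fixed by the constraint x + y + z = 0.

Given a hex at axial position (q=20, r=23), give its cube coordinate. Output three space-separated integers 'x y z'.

Answer: 20 -43 23

Derivation:
x = q = 20
z = r = 23
y = -x - z = -(20) - (23) = -43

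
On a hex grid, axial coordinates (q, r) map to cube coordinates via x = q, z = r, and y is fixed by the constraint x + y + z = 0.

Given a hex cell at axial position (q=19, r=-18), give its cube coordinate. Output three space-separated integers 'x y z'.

Answer: 19 -1 -18

Derivation:
x = q = 19
z = r = -18
y = -x - z = -(19) - (-18) = -1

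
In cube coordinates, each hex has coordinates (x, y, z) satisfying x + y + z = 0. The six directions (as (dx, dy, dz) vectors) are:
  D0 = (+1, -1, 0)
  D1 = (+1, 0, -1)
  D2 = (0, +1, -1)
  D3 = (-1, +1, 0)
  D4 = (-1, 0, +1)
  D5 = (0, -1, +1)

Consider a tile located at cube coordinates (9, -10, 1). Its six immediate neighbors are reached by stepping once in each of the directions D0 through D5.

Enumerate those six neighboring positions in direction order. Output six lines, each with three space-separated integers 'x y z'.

Center: (9, -10, 1). Add each direction:
  D0: (9, -10, 1) + (1, -1, 0) = (10, -11, 1)
  D1: (9, -10, 1) + (1, 0, -1) = (10, -10, 0)
  D2: (9, -10, 1) + (0, 1, -1) = (9, -9, 0)
  D3: (9, -10, 1) + (-1, 1, 0) = (8, -9, 1)
  D4: (9, -10, 1) + (-1, 0, 1) = (8, -10, 2)
  D5: (9, -10, 1) + (0, -1, 1) = (9, -11, 2)

Answer: 10 -11 1
10 -10 0
9 -9 0
8 -9 1
8 -10 2
9 -11 2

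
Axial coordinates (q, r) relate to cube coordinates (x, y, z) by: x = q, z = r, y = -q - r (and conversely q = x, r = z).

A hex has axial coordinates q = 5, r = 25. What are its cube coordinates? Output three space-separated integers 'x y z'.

Answer: 5 -30 25

Derivation:
x = q = 5
z = r = 25
y = -x - z = -(5) - (25) = -30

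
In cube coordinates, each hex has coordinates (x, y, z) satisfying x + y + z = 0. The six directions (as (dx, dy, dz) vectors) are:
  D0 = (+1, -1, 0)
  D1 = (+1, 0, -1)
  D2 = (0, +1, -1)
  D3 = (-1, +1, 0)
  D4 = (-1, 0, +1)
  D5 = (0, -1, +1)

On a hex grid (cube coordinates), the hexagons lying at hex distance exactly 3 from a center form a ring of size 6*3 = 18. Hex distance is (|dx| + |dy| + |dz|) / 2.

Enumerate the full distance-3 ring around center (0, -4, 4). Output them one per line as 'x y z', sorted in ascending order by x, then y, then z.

Answer: -3 -4 7
-3 -3 6
-3 -2 5
-3 -1 4
-2 -5 7
-2 -1 3
-1 -6 7
-1 -1 2
0 -7 7
0 -1 1
1 -7 6
1 -2 1
2 -7 5
2 -3 1
3 -7 4
3 -6 3
3 -5 2
3 -4 1

Derivation:
Walk ring at distance 3 from (0, -4, 4):
Start at center + D4*3 = (-3, -4, 7)
  hex 0: (-3, -4, 7)
  hex 1: (-2, -5, 7)
  hex 2: (-1, -6, 7)
  hex 3: (0, -7, 7)
  hex 4: (1, -7, 6)
  hex 5: (2, -7, 5)
  hex 6: (3, -7, 4)
  hex 7: (3, -6, 3)
  hex 8: (3, -5, 2)
  hex 9: (3, -4, 1)
  hex 10: (2, -3, 1)
  hex 11: (1, -2, 1)
  hex 12: (0, -1, 1)
  hex 13: (-1, -1, 2)
  hex 14: (-2, -1, 3)
  hex 15: (-3, -1, 4)
  hex 16: (-3, -2, 5)
  hex 17: (-3, -3, 6)
Sorted: 18 hexes.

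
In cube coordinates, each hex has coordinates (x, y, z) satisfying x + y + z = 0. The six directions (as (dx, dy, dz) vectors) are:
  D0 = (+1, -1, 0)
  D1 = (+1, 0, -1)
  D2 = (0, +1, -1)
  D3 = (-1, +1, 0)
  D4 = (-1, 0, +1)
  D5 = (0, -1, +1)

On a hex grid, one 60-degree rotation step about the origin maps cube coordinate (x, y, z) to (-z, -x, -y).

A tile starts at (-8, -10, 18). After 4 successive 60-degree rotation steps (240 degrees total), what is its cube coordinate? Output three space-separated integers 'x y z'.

Start: (-8, -10, 18)
Step 1: (-8, -10, 18) -> (-(18), -(-8), -(-10)) = (-18, 8, 10)
Step 2: (-18, 8, 10) -> (-(10), -(-18), -(8)) = (-10, 18, -8)
Step 3: (-10, 18, -8) -> (-(-8), -(-10), -(18)) = (8, 10, -18)
Step 4: (8, 10, -18) -> (-(-18), -(8), -(10)) = (18, -8, -10)

Answer: 18 -8 -10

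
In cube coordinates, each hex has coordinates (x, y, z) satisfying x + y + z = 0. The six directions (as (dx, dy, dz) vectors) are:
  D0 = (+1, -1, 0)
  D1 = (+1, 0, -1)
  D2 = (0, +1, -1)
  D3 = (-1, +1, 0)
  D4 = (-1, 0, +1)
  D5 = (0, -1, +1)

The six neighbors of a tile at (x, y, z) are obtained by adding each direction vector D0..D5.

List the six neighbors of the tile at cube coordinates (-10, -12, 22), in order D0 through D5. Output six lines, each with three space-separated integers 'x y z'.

Answer: -9 -13 22
-9 -12 21
-10 -11 21
-11 -11 22
-11 -12 23
-10 -13 23

Derivation:
Center: (-10, -12, 22). Add each direction:
  D0: (-10, -12, 22) + (1, -1, 0) = (-9, -13, 22)
  D1: (-10, -12, 22) + (1, 0, -1) = (-9, -12, 21)
  D2: (-10, -12, 22) + (0, 1, -1) = (-10, -11, 21)
  D3: (-10, -12, 22) + (-1, 1, 0) = (-11, -11, 22)
  D4: (-10, -12, 22) + (-1, 0, 1) = (-11, -12, 23)
  D5: (-10, -12, 22) + (0, -1, 1) = (-10, -13, 23)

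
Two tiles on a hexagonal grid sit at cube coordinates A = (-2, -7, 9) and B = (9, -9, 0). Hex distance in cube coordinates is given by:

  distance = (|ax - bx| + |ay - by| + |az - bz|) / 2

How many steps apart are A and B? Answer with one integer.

Answer: 11

Derivation:
|ax - bx| = |-2 - 9| = 11
|ay - by| = |-7 - (-9)| = 2
|az - bz| = |9 - 0| = 9
distance = (11 + 2 + 9) / 2 = 22 / 2 = 11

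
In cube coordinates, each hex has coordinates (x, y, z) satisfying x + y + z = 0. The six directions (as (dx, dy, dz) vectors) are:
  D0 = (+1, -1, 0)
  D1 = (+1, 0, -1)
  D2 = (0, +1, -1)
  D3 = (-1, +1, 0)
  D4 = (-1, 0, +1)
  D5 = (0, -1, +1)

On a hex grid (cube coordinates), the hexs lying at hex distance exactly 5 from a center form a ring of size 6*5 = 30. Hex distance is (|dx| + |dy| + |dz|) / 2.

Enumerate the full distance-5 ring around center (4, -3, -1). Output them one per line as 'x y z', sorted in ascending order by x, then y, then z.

Walk ring at distance 5 from (4, -3, -1):
Start at center + D4*5 = (-1, -3, 4)
  hex 0: (-1, -3, 4)
  hex 1: (0, -4, 4)
  hex 2: (1, -5, 4)
  hex 3: (2, -6, 4)
  hex 4: (3, -7, 4)
  hex 5: (4, -8, 4)
  hex 6: (5, -8, 3)
  hex 7: (6, -8, 2)
  hex 8: (7, -8, 1)
  hex 9: (8, -8, 0)
  hex 10: (9, -8, -1)
  hex 11: (9, -7, -2)
  hex 12: (9, -6, -3)
  hex 13: (9, -5, -4)
  hex 14: (9, -4, -5)
  hex 15: (9, -3, -6)
  hex 16: (8, -2, -6)
  hex 17: (7, -1, -6)
  hex 18: (6, 0, -6)
  hex 19: (5, 1, -6)
  hex 20: (4, 2, -6)
  hex 21: (3, 2, -5)
  hex 22: (2, 2, -4)
  hex 23: (1, 2, -3)
  hex 24: (0, 2, -2)
  hex 25: (-1, 2, -1)
  hex 26: (-1, 1, 0)
  hex 27: (-1, 0, 1)
  hex 28: (-1, -1, 2)
  hex 29: (-1, -2, 3)
Sorted: 30 hexes.

Answer: -1 -3 4
-1 -2 3
-1 -1 2
-1 0 1
-1 1 0
-1 2 -1
0 -4 4
0 2 -2
1 -5 4
1 2 -3
2 -6 4
2 2 -4
3 -7 4
3 2 -5
4 -8 4
4 2 -6
5 -8 3
5 1 -6
6 -8 2
6 0 -6
7 -8 1
7 -1 -6
8 -8 0
8 -2 -6
9 -8 -1
9 -7 -2
9 -6 -3
9 -5 -4
9 -4 -5
9 -3 -6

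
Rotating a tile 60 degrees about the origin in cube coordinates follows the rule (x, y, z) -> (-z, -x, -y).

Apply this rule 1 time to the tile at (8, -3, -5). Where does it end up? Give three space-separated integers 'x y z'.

Start: (8, -3, -5)
Step 1: (8, -3, -5) -> (-(-5), -(8), -(-3)) = (5, -8, 3)

Answer: 5 -8 3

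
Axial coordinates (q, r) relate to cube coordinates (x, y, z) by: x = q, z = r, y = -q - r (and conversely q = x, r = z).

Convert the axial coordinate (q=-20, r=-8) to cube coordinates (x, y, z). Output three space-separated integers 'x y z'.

Answer: -20 28 -8

Derivation:
x = q = -20
z = r = -8
y = -x - z = -(-20) - (-8) = 28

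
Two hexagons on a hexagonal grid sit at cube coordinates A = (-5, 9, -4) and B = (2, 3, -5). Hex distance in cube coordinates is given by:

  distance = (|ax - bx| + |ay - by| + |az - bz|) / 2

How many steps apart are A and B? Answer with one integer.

|ax - bx| = |-5 - 2| = 7
|ay - by| = |9 - 3| = 6
|az - bz| = |-4 - (-5)| = 1
distance = (7 + 6 + 1) / 2 = 14 / 2 = 7

Answer: 7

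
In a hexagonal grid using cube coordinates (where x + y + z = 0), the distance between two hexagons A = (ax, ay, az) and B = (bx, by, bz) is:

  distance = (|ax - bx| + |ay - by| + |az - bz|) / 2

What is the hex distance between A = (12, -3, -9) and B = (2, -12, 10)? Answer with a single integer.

|ax - bx| = |12 - 2| = 10
|ay - by| = |-3 - (-12)| = 9
|az - bz| = |-9 - 10| = 19
distance = (10 + 9 + 19) / 2 = 38 / 2 = 19

Answer: 19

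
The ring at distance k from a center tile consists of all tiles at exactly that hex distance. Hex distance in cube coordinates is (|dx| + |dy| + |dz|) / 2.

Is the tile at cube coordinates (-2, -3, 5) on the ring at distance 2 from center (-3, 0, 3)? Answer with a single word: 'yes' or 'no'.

|px - cx| = |-2 - (-3)| = 1
|py - cy| = |-3 - 0| = 3
|pz - cz| = |5 - 3| = 2
distance = (1+3+2)/2 = 6/2 = 3
radius = 2; distance != radius -> no

Answer: no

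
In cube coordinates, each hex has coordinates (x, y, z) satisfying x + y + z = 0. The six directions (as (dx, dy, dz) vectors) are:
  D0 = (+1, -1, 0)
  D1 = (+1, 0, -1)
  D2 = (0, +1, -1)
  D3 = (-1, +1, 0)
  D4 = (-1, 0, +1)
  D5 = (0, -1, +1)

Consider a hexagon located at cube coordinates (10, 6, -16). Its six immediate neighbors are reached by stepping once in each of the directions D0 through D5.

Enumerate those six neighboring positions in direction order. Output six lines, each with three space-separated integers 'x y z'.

Answer: 11 5 -16
11 6 -17
10 7 -17
9 7 -16
9 6 -15
10 5 -15

Derivation:
Center: (10, 6, -16). Add each direction:
  D0: (10, 6, -16) + (1, -1, 0) = (11, 5, -16)
  D1: (10, 6, -16) + (1, 0, -1) = (11, 6, -17)
  D2: (10, 6, -16) + (0, 1, -1) = (10, 7, -17)
  D3: (10, 6, -16) + (-1, 1, 0) = (9, 7, -16)
  D4: (10, 6, -16) + (-1, 0, 1) = (9, 6, -15)
  D5: (10, 6, -16) + (0, -1, 1) = (10, 5, -15)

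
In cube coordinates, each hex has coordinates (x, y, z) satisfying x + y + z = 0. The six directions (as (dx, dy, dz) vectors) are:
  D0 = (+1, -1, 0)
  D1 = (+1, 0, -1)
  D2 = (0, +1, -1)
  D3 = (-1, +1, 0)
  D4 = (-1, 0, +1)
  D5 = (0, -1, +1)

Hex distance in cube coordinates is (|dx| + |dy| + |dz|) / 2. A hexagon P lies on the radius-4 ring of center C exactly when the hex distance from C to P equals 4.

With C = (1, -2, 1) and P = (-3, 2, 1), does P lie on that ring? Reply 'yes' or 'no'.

|px - cx| = |-3 - 1| = 4
|py - cy| = |2 - (-2)| = 4
|pz - cz| = |1 - 1| = 0
distance = (4+4+0)/2 = 8/2 = 4
radius = 4; distance == radius -> yes

Answer: yes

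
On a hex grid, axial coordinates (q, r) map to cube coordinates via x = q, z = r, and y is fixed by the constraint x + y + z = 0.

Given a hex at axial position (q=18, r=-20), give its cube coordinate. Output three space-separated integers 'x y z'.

x = q = 18
z = r = -20
y = -x - z = -(18) - (-20) = 2

Answer: 18 2 -20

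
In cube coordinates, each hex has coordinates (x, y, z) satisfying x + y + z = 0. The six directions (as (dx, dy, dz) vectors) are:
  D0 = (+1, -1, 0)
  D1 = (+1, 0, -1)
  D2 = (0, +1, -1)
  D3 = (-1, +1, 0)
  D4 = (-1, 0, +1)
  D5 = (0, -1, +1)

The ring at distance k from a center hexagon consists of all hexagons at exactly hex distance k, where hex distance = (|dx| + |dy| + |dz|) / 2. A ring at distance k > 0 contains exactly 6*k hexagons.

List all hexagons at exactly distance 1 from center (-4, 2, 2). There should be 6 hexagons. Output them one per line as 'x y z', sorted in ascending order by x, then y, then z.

Walk ring at distance 1 from (-4, 2, 2):
Start at center + D4*1 = (-5, 2, 3)
  hex 0: (-5, 2, 3)
  hex 1: (-4, 1, 3)
  hex 2: (-3, 1, 2)
  hex 3: (-3, 2, 1)
  hex 4: (-4, 3, 1)
  hex 5: (-5, 3, 2)
Sorted: 6 hexes.

Answer: -5 2 3
-5 3 2
-4 1 3
-4 3 1
-3 1 2
-3 2 1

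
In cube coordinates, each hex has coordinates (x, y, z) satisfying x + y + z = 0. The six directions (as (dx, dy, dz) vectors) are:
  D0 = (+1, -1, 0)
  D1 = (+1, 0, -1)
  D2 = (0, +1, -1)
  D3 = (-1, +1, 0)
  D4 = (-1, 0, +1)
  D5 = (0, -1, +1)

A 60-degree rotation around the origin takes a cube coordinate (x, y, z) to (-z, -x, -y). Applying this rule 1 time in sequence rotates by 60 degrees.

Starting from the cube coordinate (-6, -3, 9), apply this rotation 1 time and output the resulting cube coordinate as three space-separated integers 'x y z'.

Start: (-6, -3, 9)
Step 1: (-6, -3, 9) -> (-(9), -(-6), -(-3)) = (-9, 6, 3)

Answer: -9 6 3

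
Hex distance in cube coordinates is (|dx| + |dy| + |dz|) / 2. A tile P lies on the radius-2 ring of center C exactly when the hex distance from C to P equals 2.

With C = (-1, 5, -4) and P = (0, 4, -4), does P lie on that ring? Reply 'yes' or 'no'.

Answer: no

Derivation:
|px - cx| = |0 - (-1)| = 1
|py - cy| = |4 - 5| = 1
|pz - cz| = |-4 - (-4)| = 0
distance = (1+1+0)/2 = 2/2 = 1
radius = 2; distance != radius -> no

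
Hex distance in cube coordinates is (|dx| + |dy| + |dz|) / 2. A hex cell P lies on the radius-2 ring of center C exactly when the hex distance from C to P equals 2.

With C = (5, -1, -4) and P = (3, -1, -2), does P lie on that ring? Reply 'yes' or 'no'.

|px - cx| = |3 - 5| = 2
|py - cy| = |-1 - (-1)| = 0
|pz - cz| = |-2 - (-4)| = 2
distance = (2+0+2)/2 = 4/2 = 2
radius = 2; distance == radius -> yes

Answer: yes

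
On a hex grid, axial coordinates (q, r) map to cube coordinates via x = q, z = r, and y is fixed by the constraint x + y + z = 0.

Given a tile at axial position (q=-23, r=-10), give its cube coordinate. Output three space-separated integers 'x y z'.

Answer: -23 33 -10

Derivation:
x = q = -23
z = r = -10
y = -x - z = -(-23) - (-10) = 33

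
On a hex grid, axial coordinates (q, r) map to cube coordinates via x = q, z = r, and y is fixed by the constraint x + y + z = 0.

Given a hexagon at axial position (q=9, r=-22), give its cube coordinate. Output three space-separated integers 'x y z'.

Answer: 9 13 -22

Derivation:
x = q = 9
z = r = -22
y = -x - z = -(9) - (-22) = 13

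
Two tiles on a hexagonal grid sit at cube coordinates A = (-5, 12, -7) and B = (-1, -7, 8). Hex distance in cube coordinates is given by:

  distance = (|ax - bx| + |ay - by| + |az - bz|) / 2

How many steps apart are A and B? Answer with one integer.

|ax - bx| = |-5 - (-1)| = 4
|ay - by| = |12 - (-7)| = 19
|az - bz| = |-7 - 8| = 15
distance = (4 + 19 + 15) / 2 = 38 / 2 = 19

Answer: 19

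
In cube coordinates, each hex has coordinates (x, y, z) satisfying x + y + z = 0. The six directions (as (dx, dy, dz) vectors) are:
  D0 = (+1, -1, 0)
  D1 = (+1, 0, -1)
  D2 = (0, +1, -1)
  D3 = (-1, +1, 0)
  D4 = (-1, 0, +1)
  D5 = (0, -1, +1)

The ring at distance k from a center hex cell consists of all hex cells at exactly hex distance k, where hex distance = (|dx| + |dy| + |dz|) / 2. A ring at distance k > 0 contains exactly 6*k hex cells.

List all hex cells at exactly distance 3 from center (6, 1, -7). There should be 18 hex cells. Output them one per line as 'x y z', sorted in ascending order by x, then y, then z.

Walk ring at distance 3 from (6, 1, -7):
Start at center + D4*3 = (3, 1, -4)
  hex 0: (3, 1, -4)
  hex 1: (4, 0, -4)
  hex 2: (5, -1, -4)
  hex 3: (6, -2, -4)
  hex 4: (7, -2, -5)
  hex 5: (8, -2, -6)
  hex 6: (9, -2, -7)
  hex 7: (9, -1, -8)
  hex 8: (9, 0, -9)
  hex 9: (9, 1, -10)
  hex 10: (8, 2, -10)
  hex 11: (7, 3, -10)
  hex 12: (6, 4, -10)
  hex 13: (5, 4, -9)
  hex 14: (4, 4, -8)
  hex 15: (3, 4, -7)
  hex 16: (3, 3, -6)
  hex 17: (3, 2, -5)
Sorted: 18 hexes.

Answer: 3 1 -4
3 2 -5
3 3 -6
3 4 -7
4 0 -4
4 4 -8
5 -1 -4
5 4 -9
6 -2 -4
6 4 -10
7 -2 -5
7 3 -10
8 -2 -6
8 2 -10
9 -2 -7
9 -1 -8
9 0 -9
9 1 -10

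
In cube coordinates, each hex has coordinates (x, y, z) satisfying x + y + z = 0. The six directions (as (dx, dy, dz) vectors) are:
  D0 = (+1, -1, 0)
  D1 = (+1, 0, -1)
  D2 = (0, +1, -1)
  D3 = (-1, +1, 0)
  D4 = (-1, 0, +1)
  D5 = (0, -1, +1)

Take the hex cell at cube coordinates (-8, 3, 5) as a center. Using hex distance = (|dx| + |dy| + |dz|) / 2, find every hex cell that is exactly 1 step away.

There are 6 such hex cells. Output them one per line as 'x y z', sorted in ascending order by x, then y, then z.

Walk ring at distance 1 from (-8, 3, 5):
Start at center + D4*1 = (-9, 3, 6)
  hex 0: (-9, 3, 6)
  hex 1: (-8, 2, 6)
  hex 2: (-7, 2, 5)
  hex 3: (-7, 3, 4)
  hex 4: (-8, 4, 4)
  hex 5: (-9, 4, 5)
Sorted: 6 hexes.

Answer: -9 3 6
-9 4 5
-8 2 6
-8 4 4
-7 2 5
-7 3 4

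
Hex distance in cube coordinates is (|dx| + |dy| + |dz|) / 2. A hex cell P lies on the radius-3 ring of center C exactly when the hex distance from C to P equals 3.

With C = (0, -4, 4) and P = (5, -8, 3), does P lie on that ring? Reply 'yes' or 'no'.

|px - cx| = |5 - 0| = 5
|py - cy| = |-8 - (-4)| = 4
|pz - cz| = |3 - 4| = 1
distance = (5+4+1)/2 = 10/2 = 5
radius = 3; distance != radius -> no

Answer: no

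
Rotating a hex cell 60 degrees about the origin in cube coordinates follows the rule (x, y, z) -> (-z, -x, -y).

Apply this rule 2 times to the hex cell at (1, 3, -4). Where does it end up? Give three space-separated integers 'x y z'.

Answer: 3 -4 1

Derivation:
Start: (1, 3, -4)
Step 1: (1, 3, -4) -> (-(-4), -(1), -(3)) = (4, -1, -3)
Step 2: (4, -1, -3) -> (-(-3), -(4), -(-1)) = (3, -4, 1)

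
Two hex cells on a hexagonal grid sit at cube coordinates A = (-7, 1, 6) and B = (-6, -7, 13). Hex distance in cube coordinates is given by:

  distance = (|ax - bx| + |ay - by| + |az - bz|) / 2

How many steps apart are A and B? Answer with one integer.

|ax - bx| = |-7 - (-6)| = 1
|ay - by| = |1 - (-7)| = 8
|az - bz| = |6 - 13| = 7
distance = (1 + 8 + 7) / 2 = 16 / 2 = 8

Answer: 8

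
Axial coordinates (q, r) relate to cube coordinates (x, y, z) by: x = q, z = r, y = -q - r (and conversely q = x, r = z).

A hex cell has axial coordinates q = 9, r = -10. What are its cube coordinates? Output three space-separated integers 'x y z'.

x = q = 9
z = r = -10
y = -x - z = -(9) - (-10) = 1

Answer: 9 1 -10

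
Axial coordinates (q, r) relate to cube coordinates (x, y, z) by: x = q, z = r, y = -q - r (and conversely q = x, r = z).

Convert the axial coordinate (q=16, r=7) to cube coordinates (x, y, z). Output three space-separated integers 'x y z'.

Answer: 16 -23 7

Derivation:
x = q = 16
z = r = 7
y = -x - z = -(16) - (7) = -23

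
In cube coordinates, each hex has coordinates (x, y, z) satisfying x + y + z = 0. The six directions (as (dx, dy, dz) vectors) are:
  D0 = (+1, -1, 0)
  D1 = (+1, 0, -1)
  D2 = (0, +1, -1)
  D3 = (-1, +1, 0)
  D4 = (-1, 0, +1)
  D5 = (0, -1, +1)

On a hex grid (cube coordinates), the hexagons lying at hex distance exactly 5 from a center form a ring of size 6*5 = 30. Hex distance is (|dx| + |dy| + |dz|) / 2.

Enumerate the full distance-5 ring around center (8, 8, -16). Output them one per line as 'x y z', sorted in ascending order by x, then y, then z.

Answer: 3 8 -11
3 9 -12
3 10 -13
3 11 -14
3 12 -15
3 13 -16
4 7 -11
4 13 -17
5 6 -11
5 13 -18
6 5 -11
6 13 -19
7 4 -11
7 13 -20
8 3 -11
8 13 -21
9 3 -12
9 12 -21
10 3 -13
10 11 -21
11 3 -14
11 10 -21
12 3 -15
12 9 -21
13 3 -16
13 4 -17
13 5 -18
13 6 -19
13 7 -20
13 8 -21

Derivation:
Walk ring at distance 5 from (8, 8, -16):
Start at center + D4*5 = (3, 8, -11)
  hex 0: (3, 8, -11)
  hex 1: (4, 7, -11)
  hex 2: (5, 6, -11)
  hex 3: (6, 5, -11)
  hex 4: (7, 4, -11)
  hex 5: (8, 3, -11)
  hex 6: (9, 3, -12)
  hex 7: (10, 3, -13)
  hex 8: (11, 3, -14)
  hex 9: (12, 3, -15)
  hex 10: (13, 3, -16)
  hex 11: (13, 4, -17)
  hex 12: (13, 5, -18)
  hex 13: (13, 6, -19)
  hex 14: (13, 7, -20)
  hex 15: (13, 8, -21)
  hex 16: (12, 9, -21)
  hex 17: (11, 10, -21)
  hex 18: (10, 11, -21)
  hex 19: (9, 12, -21)
  hex 20: (8, 13, -21)
  hex 21: (7, 13, -20)
  hex 22: (6, 13, -19)
  hex 23: (5, 13, -18)
  hex 24: (4, 13, -17)
  hex 25: (3, 13, -16)
  hex 26: (3, 12, -15)
  hex 27: (3, 11, -14)
  hex 28: (3, 10, -13)
  hex 29: (3, 9, -12)
Sorted: 30 hexes.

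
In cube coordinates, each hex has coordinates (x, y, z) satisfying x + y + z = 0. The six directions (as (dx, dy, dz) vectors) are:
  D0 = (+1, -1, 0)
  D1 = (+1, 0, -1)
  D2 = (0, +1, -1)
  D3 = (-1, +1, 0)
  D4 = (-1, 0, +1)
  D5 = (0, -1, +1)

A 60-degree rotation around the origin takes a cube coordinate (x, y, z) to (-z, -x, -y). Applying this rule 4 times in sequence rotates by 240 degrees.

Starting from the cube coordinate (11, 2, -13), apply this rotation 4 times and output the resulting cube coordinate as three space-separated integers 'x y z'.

Start: (11, 2, -13)
Step 1: (11, 2, -13) -> (-(-13), -(11), -(2)) = (13, -11, -2)
Step 2: (13, -11, -2) -> (-(-2), -(13), -(-11)) = (2, -13, 11)
Step 3: (2, -13, 11) -> (-(11), -(2), -(-13)) = (-11, -2, 13)
Step 4: (-11, -2, 13) -> (-(13), -(-11), -(-2)) = (-13, 11, 2)

Answer: -13 11 2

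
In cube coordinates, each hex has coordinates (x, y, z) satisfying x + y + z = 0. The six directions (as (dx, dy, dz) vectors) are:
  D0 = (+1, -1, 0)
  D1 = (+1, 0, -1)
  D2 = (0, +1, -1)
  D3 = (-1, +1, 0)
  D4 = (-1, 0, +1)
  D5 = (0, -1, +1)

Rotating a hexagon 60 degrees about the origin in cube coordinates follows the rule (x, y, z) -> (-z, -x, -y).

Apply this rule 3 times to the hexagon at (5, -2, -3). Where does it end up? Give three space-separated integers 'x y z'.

Start: (5, -2, -3)
Step 1: (5, -2, -3) -> (-(-3), -(5), -(-2)) = (3, -5, 2)
Step 2: (3, -5, 2) -> (-(2), -(3), -(-5)) = (-2, -3, 5)
Step 3: (-2, -3, 5) -> (-(5), -(-2), -(-3)) = (-5, 2, 3)

Answer: -5 2 3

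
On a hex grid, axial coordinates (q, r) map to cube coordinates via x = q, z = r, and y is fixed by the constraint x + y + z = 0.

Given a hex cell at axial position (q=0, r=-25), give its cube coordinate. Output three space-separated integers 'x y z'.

x = q = 0
z = r = -25
y = -x - z = -(0) - (-25) = 25

Answer: 0 25 -25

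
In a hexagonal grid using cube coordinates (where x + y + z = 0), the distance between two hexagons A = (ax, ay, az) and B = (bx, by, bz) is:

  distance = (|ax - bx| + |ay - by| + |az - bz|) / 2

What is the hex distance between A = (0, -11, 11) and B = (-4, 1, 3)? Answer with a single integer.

|ax - bx| = |0 - (-4)| = 4
|ay - by| = |-11 - 1| = 12
|az - bz| = |11 - 3| = 8
distance = (4 + 12 + 8) / 2 = 24 / 2 = 12

Answer: 12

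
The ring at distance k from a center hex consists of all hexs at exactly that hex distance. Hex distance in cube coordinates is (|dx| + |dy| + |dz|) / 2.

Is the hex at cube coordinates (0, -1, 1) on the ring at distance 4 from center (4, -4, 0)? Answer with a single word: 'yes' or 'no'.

|px - cx| = |0 - 4| = 4
|py - cy| = |-1 - (-4)| = 3
|pz - cz| = |1 - 0| = 1
distance = (4+3+1)/2 = 8/2 = 4
radius = 4; distance == radius -> yes

Answer: yes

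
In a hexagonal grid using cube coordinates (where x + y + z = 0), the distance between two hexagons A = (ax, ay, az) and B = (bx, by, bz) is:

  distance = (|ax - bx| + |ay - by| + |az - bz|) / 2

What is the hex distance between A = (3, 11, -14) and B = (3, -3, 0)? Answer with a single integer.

|ax - bx| = |3 - 3| = 0
|ay - by| = |11 - (-3)| = 14
|az - bz| = |-14 - 0| = 14
distance = (0 + 14 + 14) / 2 = 28 / 2 = 14

Answer: 14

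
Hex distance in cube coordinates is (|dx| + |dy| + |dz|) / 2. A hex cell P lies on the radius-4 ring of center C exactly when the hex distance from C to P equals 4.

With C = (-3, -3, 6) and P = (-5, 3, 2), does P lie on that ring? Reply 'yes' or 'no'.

Answer: no

Derivation:
|px - cx| = |-5 - (-3)| = 2
|py - cy| = |3 - (-3)| = 6
|pz - cz| = |2 - 6| = 4
distance = (2+6+4)/2 = 12/2 = 6
radius = 4; distance != radius -> no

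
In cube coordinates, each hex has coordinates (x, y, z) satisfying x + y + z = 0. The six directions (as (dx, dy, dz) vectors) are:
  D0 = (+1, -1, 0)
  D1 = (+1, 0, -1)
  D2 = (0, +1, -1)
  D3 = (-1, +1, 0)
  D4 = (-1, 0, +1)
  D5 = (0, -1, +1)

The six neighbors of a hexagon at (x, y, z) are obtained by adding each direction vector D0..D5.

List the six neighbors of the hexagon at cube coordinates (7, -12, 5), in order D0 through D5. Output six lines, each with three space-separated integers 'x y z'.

Center: (7, -12, 5). Add each direction:
  D0: (7, -12, 5) + (1, -1, 0) = (8, -13, 5)
  D1: (7, -12, 5) + (1, 0, -1) = (8, -12, 4)
  D2: (7, -12, 5) + (0, 1, -1) = (7, -11, 4)
  D3: (7, -12, 5) + (-1, 1, 0) = (6, -11, 5)
  D4: (7, -12, 5) + (-1, 0, 1) = (6, -12, 6)
  D5: (7, -12, 5) + (0, -1, 1) = (7, -13, 6)

Answer: 8 -13 5
8 -12 4
7 -11 4
6 -11 5
6 -12 6
7 -13 6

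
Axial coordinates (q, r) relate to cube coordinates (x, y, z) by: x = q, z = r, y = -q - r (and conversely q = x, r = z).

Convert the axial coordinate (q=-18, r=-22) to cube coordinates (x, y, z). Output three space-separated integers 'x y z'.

x = q = -18
z = r = -22
y = -x - z = -(-18) - (-22) = 40

Answer: -18 40 -22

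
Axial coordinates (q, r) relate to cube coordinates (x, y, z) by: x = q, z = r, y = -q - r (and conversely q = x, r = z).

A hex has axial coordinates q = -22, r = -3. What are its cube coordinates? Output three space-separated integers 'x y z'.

x = q = -22
z = r = -3
y = -x - z = -(-22) - (-3) = 25

Answer: -22 25 -3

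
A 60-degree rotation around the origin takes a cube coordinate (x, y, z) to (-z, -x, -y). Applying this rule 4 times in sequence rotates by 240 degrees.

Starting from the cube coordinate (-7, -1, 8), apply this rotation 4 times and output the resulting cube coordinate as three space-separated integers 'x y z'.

Start: (-7, -1, 8)
Step 1: (-7, -1, 8) -> (-(8), -(-7), -(-1)) = (-8, 7, 1)
Step 2: (-8, 7, 1) -> (-(1), -(-8), -(7)) = (-1, 8, -7)
Step 3: (-1, 8, -7) -> (-(-7), -(-1), -(8)) = (7, 1, -8)
Step 4: (7, 1, -8) -> (-(-8), -(7), -(1)) = (8, -7, -1)

Answer: 8 -7 -1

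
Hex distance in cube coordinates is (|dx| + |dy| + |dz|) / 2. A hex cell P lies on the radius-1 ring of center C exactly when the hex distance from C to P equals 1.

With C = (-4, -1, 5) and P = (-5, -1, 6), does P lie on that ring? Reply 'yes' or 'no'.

Answer: yes

Derivation:
|px - cx| = |-5 - (-4)| = 1
|py - cy| = |-1 - (-1)| = 0
|pz - cz| = |6 - 5| = 1
distance = (1+0+1)/2 = 2/2 = 1
radius = 1; distance == radius -> yes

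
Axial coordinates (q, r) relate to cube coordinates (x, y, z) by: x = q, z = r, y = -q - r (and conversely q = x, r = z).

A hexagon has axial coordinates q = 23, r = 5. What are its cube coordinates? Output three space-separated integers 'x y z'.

Answer: 23 -28 5

Derivation:
x = q = 23
z = r = 5
y = -x - z = -(23) - (5) = -28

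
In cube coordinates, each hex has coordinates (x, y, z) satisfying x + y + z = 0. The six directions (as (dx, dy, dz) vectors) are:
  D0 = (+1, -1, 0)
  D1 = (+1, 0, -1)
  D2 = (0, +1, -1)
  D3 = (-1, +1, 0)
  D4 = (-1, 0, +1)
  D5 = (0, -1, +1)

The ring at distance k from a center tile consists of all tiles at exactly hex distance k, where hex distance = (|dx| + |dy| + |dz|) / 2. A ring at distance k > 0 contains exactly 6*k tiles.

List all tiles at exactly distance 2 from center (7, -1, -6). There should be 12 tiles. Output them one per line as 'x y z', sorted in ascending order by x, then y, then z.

Walk ring at distance 2 from (7, -1, -6):
Start at center + D4*2 = (5, -1, -4)
  hex 0: (5, -1, -4)
  hex 1: (6, -2, -4)
  hex 2: (7, -3, -4)
  hex 3: (8, -3, -5)
  hex 4: (9, -3, -6)
  hex 5: (9, -2, -7)
  hex 6: (9, -1, -8)
  hex 7: (8, 0, -8)
  hex 8: (7, 1, -8)
  hex 9: (6, 1, -7)
  hex 10: (5, 1, -6)
  hex 11: (5, 0, -5)
Sorted: 12 hexes.

Answer: 5 -1 -4
5 0 -5
5 1 -6
6 -2 -4
6 1 -7
7 -3 -4
7 1 -8
8 -3 -5
8 0 -8
9 -3 -6
9 -2 -7
9 -1 -8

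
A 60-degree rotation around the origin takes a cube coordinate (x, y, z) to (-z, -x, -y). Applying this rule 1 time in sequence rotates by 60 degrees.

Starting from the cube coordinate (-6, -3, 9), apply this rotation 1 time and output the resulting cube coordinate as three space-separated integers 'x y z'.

Answer: -9 6 3

Derivation:
Start: (-6, -3, 9)
Step 1: (-6, -3, 9) -> (-(9), -(-6), -(-3)) = (-9, 6, 3)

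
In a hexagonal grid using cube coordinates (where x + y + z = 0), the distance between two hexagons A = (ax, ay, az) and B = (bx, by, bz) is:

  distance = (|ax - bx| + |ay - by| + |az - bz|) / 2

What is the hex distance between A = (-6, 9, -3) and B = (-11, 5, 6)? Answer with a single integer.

|ax - bx| = |-6 - (-11)| = 5
|ay - by| = |9 - 5| = 4
|az - bz| = |-3 - 6| = 9
distance = (5 + 4 + 9) / 2 = 18 / 2 = 9

Answer: 9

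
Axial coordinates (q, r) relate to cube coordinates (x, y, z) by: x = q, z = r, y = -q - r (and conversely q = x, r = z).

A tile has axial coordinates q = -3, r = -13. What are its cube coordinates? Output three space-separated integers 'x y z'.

x = q = -3
z = r = -13
y = -x - z = -(-3) - (-13) = 16

Answer: -3 16 -13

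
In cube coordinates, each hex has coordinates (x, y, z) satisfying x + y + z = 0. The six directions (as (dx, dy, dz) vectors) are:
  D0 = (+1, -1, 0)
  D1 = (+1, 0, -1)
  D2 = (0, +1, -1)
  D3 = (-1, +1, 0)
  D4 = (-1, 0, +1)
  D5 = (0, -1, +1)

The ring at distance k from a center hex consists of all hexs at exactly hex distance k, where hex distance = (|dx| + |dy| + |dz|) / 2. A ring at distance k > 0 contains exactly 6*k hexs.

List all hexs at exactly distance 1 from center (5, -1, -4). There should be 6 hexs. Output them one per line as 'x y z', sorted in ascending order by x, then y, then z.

Answer: 4 -1 -3
4 0 -4
5 -2 -3
5 0 -5
6 -2 -4
6 -1 -5

Derivation:
Walk ring at distance 1 from (5, -1, -4):
Start at center + D4*1 = (4, -1, -3)
  hex 0: (4, -1, -3)
  hex 1: (5, -2, -3)
  hex 2: (6, -2, -4)
  hex 3: (6, -1, -5)
  hex 4: (5, 0, -5)
  hex 5: (4, 0, -4)
Sorted: 6 hexes.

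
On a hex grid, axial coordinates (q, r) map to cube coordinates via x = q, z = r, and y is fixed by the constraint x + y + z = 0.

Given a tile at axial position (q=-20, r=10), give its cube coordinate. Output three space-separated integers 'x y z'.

Answer: -20 10 10

Derivation:
x = q = -20
z = r = 10
y = -x - z = -(-20) - (10) = 10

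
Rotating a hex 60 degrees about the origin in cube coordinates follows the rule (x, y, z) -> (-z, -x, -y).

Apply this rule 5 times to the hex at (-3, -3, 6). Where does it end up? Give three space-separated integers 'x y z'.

Start: (-3, -3, 6)
Step 1: (-3, -3, 6) -> (-(6), -(-3), -(-3)) = (-6, 3, 3)
Step 2: (-6, 3, 3) -> (-(3), -(-6), -(3)) = (-3, 6, -3)
Step 3: (-3, 6, -3) -> (-(-3), -(-3), -(6)) = (3, 3, -6)
Step 4: (3, 3, -6) -> (-(-6), -(3), -(3)) = (6, -3, -3)
Step 5: (6, -3, -3) -> (-(-3), -(6), -(-3)) = (3, -6, 3)

Answer: 3 -6 3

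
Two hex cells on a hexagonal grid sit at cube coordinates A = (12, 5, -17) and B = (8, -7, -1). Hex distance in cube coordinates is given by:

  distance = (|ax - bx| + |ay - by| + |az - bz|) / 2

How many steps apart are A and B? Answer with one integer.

|ax - bx| = |12 - 8| = 4
|ay - by| = |5 - (-7)| = 12
|az - bz| = |-17 - (-1)| = 16
distance = (4 + 12 + 16) / 2 = 32 / 2 = 16

Answer: 16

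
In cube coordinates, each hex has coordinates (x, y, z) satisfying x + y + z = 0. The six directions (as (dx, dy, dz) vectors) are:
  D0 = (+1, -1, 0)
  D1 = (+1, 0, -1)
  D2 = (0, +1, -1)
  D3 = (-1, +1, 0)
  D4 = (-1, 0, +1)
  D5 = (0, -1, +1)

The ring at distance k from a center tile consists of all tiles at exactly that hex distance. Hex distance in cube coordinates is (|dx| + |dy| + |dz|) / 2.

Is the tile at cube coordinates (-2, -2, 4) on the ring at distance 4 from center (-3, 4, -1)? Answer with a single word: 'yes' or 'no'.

Answer: no

Derivation:
|px - cx| = |-2 - (-3)| = 1
|py - cy| = |-2 - 4| = 6
|pz - cz| = |4 - (-1)| = 5
distance = (1+6+5)/2 = 12/2 = 6
radius = 4; distance != radius -> no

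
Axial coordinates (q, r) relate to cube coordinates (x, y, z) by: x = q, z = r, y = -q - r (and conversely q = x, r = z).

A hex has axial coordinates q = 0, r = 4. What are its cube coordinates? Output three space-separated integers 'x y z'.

Answer: 0 -4 4

Derivation:
x = q = 0
z = r = 4
y = -x - z = -(0) - (4) = -4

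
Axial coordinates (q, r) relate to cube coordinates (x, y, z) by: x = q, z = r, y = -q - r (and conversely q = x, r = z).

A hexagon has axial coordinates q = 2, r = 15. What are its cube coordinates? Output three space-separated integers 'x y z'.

x = q = 2
z = r = 15
y = -x - z = -(2) - (15) = -17

Answer: 2 -17 15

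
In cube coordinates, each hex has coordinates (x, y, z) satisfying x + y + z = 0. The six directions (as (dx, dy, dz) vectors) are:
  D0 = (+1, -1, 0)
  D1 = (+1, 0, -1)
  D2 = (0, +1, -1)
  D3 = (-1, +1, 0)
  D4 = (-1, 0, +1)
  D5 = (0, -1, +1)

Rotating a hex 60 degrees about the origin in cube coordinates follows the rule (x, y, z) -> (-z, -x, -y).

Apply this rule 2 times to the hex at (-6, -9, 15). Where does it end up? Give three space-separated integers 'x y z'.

Start: (-6, -9, 15)
Step 1: (-6, -9, 15) -> (-(15), -(-6), -(-9)) = (-15, 6, 9)
Step 2: (-15, 6, 9) -> (-(9), -(-15), -(6)) = (-9, 15, -6)

Answer: -9 15 -6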